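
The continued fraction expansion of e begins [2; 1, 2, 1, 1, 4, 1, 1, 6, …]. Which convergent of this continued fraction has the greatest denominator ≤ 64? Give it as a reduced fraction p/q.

106/39

a_0 = 2: 2/1  (≤ bound)
a_1 = 1: 3/1  (≤ bound)
a_2 = 2: 8/3  (≤ bound)
a_3 = 1: 11/4  (≤ bound)
a_4 = 1: 19/7  (≤ bound)
a_5 = 4: 87/32  (≤ bound)
a_6 = 1: 106/39  (≤ bound)
a_7 = 1: 193/71  (> 64, stop)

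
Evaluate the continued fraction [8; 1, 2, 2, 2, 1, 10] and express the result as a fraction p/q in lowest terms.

2238/257

Starting at the tail and folding back:
Start with 10.
1 + 1/(10/1) = 1 + 1/10 = 11/10
2 + 1/(11/10) = 2 + 10/11 = 32/11
2 + 1/(32/11) = 2 + 11/32 = 75/32
2 + 1/(75/32) = 2 + 32/75 = 182/75
1 + 1/(182/75) = 1 + 75/182 = 257/182
8 + 1/(257/182) = 8 + 182/257 = 2238/257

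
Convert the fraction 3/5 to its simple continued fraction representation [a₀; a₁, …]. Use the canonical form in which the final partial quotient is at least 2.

Run the Euclidean algorithm, recording each quotient:
3 = 0·5 + 3, so a_0 = 0
5 = 1·3 + 2, so a_1 = 1
3 = 1·2 + 1, so a_2 = 1
2 = 2·1 + 0, so a_3 = 2

[0; 1, 1, 2]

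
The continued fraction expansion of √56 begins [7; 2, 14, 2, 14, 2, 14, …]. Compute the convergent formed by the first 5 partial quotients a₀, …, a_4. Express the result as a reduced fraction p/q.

6503/869

Collapse the nested fraction from the inside out:
Start with 14.
2 + 1/(14/1) = 2 + 1/14 = 29/14
14 + 1/(29/14) = 14 + 14/29 = 420/29
2 + 1/(420/29) = 2 + 29/420 = 869/420
7 + 1/(869/420) = 7 + 420/869 = 6503/869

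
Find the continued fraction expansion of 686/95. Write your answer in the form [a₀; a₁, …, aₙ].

[7; 4, 1, 1, 10]

Apply division with remainder until the remainder is 0:
686 ÷ 95 → quotient 7, remainder 21
95 ÷ 21 → quotient 4, remainder 11
21 ÷ 11 → quotient 1, remainder 10
11 ÷ 10 → quotient 1, remainder 1
10 ÷ 1 → quotient 10, remainder 0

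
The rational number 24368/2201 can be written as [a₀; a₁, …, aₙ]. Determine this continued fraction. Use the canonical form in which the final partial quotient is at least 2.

[11; 14, 52, 3]

24368 ÷ 2201 → quotient 11, remainder 157
2201 ÷ 157 → quotient 14, remainder 3
157 ÷ 3 → quotient 52, remainder 1
3 ÷ 1 → quotient 3, remainder 0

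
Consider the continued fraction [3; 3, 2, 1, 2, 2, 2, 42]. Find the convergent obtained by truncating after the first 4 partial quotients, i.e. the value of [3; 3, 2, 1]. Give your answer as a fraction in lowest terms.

33/10

Start with 1.
2 + 1/(1/1) = 2 + 1/1 = 3/1
3 + 1/(3/1) = 3 + 1/3 = 10/3
3 + 1/(10/3) = 3 + 3/10 = 33/10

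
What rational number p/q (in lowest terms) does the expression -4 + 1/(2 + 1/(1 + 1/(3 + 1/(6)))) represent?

-251/69

a_0 = -4: -4/1
a_1 = 2: -7/2
a_2 = 1: -11/3
a_3 = 3: -40/11
a_4 = 6: -251/69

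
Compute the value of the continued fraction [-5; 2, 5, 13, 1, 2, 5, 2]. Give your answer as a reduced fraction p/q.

-24265/5339

a_0 = -5: -5/1
a_1 = 2: -9/2
a_2 = 5: -50/11
a_3 = 13: -659/145
a_4 = 1: -709/156
a_5 = 2: -2077/457
a_6 = 5: -11094/2441
a_7 = 2: -24265/5339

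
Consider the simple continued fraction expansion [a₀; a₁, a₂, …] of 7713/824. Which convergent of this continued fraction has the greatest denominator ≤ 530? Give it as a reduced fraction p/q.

a_0 = 9: 9/1  (≤ bound)
a_1 = 2: 19/2  (≤ bound)
a_2 = 1: 28/3  (≤ bound)
a_3 = 3: 103/11  (≤ bound)
a_4 = 2: 234/25  (≤ bound)
a_5 = 3: 805/86  (≤ bound)
a_6 = 4: 3454/369  (≤ bound)
a_7 = 2: 7713/824  (> 530, stop)

3454/369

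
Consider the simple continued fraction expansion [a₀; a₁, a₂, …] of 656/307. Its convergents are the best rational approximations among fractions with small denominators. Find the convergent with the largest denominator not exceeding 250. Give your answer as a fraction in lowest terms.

List convergents until the denominator exceeds the bound:
a_0 = 2: 2/1  (≤ bound)
a_1 = 7: 15/7  (≤ bound)
a_2 = 3: 47/22  (≤ bound)
a_3 = 4: 203/95  (≤ bound)
a_4 = 3: 656/307  (> 250, stop)

203/95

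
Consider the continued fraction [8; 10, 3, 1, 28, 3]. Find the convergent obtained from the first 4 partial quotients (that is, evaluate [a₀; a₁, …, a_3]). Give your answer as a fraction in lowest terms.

Build up convergents one term at a time:
a_0 = 8: 8/1
a_1 = 10: 81/10
a_2 = 3: 251/31
a_3 = 1: 332/41

332/41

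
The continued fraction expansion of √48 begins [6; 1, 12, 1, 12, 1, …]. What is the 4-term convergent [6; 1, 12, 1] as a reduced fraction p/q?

Start with 1.
12 + 1/(1/1) = 12 + 1/1 = 13/1
1 + 1/(13/1) = 1 + 1/13 = 14/13
6 + 1/(14/13) = 6 + 13/14 = 97/14

97/14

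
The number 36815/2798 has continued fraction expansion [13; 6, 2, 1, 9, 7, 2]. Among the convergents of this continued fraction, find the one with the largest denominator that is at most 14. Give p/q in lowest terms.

171/13

a_0 = 13: 13/1  (≤ bound)
a_1 = 6: 79/6  (≤ bound)
a_2 = 2: 171/13  (≤ bound)
a_3 = 1: 250/19  (> 14, stop)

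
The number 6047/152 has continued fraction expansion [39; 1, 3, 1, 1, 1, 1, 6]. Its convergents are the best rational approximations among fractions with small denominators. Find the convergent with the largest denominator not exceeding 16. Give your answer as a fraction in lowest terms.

a_0 = 39: 39/1  (≤ bound)
a_1 = 1: 40/1  (≤ bound)
a_2 = 3: 159/4  (≤ bound)
a_3 = 1: 199/5  (≤ bound)
a_4 = 1: 358/9  (≤ bound)
a_5 = 1: 557/14  (≤ bound)
a_6 = 1: 915/23  (> 16, stop)

557/14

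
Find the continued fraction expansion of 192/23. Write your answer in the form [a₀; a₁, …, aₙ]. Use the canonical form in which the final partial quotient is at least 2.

Repeatedly divide and take the remainder:
192 = 8·23 + 8, so a_0 = 8
23 = 2·8 + 7, so a_1 = 2
8 = 1·7 + 1, so a_2 = 1
7 = 7·1 + 0, so a_3 = 7

[8; 2, 1, 7]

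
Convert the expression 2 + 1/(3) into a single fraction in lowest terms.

7/3

a_0 = 2: 2/1
a_1 = 3: 7/3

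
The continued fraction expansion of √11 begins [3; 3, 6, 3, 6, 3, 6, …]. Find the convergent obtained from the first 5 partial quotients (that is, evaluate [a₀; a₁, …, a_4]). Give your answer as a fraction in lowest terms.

1257/379

Work from the innermost term outward:
Start with 6.
3 + 1/(6/1) = 3 + 1/6 = 19/6
6 + 1/(19/6) = 6 + 6/19 = 120/19
3 + 1/(120/19) = 3 + 19/120 = 379/120
3 + 1/(379/120) = 3 + 120/379 = 1257/379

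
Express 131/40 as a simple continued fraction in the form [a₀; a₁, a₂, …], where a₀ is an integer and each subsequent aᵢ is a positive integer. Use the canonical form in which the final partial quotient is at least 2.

[3; 3, 1, 1, 1, 3]

131 = 3·40 + 11, so a_0 = 3
40 = 3·11 + 7, so a_1 = 3
11 = 1·7 + 4, so a_2 = 1
7 = 1·4 + 3, so a_3 = 1
4 = 1·3 + 1, so a_4 = 1
3 = 3·1 + 0, so a_5 = 3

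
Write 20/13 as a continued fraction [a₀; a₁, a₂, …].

[1; 1, 1, 6]

Run the Euclidean algorithm, recording each quotient:
20 ÷ 13 → quotient 1, remainder 7
13 ÷ 7 → quotient 1, remainder 6
7 ÷ 6 → quotient 1, remainder 1
6 ÷ 1 → quotient 6, remainder 0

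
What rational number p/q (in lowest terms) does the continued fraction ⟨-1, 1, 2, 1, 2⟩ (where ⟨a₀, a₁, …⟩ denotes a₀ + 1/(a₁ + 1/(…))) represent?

-3/11

Start with 2.
1 + 1/(2/1) = 1 + 1/2 = 3/2
2 + 1/(3/2) = 2 + 2/3 = 8/3
1 + 1/(8/3) = 1 + 3/8 = 11/8
-1 + 1/(11/8) = -1 + 8/11 = -3/11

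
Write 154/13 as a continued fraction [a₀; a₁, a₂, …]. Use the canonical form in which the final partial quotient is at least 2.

154 ÷ 13 → quotient 11, remainder 11
13 ÷ 11 → quotient 1, remainder 2
11 ÷ 2 → quotient 5, remainder 1
2 ÷ 1 → quotient 2, remainder 0

[11; 1, 5, 2]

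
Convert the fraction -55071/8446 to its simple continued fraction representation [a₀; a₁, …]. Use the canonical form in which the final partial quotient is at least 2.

⌊-55071/8446⌋ = -7, remainder 4051
⌊8446/4051⌋ = 2, remainder 344
⌊4051/344⌋ = 11, remainder 267
⌊344/267⌋ = 1, remainder 77
⌊267/77⌋ = 3, remainder 36
⌊77/36⌋ = 2, remainder 5
⌊36/5⌋ = 7, remainder 1
⌊5/1⌋ = 5, remainder 0

[-7; 2, 11, 1, 3, 2, 7, 5]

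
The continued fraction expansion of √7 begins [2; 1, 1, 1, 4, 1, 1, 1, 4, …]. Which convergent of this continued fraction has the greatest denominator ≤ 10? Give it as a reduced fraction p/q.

8/3

a_0 = 2: 2/1  (≤ bound)
a_1 = 1: 3/1  (≤ bound)
a_2 = 1: 5/2  (≤ bound)
a_3 = 1: 8/3  (≤ bound)
a_4 = 4: 37/14  (> 10, stop)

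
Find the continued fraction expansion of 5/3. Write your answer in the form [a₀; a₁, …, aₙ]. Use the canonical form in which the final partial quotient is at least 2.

[1; 1, 2]

Apply division with remainder until the remainder is 0:
5 ÷ 3 → quotient 1, remainder 2
3 ÷ 2 → quotient 1, remainder 1
2 ÷ 1 → quotient 2, remainder 0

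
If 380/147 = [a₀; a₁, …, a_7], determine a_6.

1

Run the Euclidean algorithm, recording each quotient:
380 ÷ 147 → quotient 2, remainder 86
147 ÷ 86 → quotient 1, remainder 61
86 ÷ 61 → quotient 1, remainder 25
61 ÷ 25 → quotient 2, remainder 11
25 ÷ 11 → quotient 2, remainder 3
11 ÷ 3 → quotient 3, remainder 2
3 ÷ 2 → quotient 1, remainder 1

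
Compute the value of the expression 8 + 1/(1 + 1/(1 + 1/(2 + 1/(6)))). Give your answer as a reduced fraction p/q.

Compute successive convergents:
a_0 = 8: 8/1
a_1 = 1: 9/1
a_2 = 1: 17/2
a_3 = 2: 43/5
a_4 = 6: 275/32

275/32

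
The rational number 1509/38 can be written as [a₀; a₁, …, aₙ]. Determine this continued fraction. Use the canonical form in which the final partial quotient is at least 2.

Run the Euclidean algorithm, recording each quotient:
1509 = 39·38 + 27, so a_0 = 39
38 = 1·27 + 11, so a_1 = 1
27 = 2·11 + 5, so a_2 = 2
11 = 2·5 + 1, so a_3 = 2
5 = 5·1 + 0, so a_4 = 5

[39; 1, 2, 2, 5]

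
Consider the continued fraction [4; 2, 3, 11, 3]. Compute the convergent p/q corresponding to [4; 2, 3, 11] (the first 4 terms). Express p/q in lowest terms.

Start with 11.
3 + 1/(11/1) = 3 + 1/11 = 34/11
2 + 1/(34/11) = 2 + 11/34 = 79/34
4 + 1/(79/34) = 4 + 34/79 = 350/79

350/79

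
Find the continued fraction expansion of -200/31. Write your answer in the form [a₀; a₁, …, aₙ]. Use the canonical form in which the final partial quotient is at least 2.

[-7; 1, 1, 4, 1, 2]

Repeatedly divide and take the remainder:
-200 ÷ 31 → quotient -7, remainder 17
31 ÷ 17 → quotient 1, remainder 14
17 ÷ 14 → quotient 1, remainder 3
14 ÷ 3 → quotient 4, remainder 2
3 ÷ 2 → quotient 1, remainder 1
2 ÷ 1 → quotient 2, remainder 0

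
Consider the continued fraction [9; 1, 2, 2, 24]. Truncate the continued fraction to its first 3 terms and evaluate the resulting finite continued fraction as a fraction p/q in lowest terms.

29/3

Start with 2.
1 + 1/(2/1) = 1 + 1/2 = 3/2
9 + 1/(3/2) = 9 + 2/3 = 29/3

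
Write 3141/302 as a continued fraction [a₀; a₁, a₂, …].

[10; 2, 2, 60]

⌊3141/302⌋ = 10, remainder 121
⌊302/121⌋ = 2, remainder 60
⌊121/60⌋ = 2, remainder 1
⌊60/1⌋ = 60, remainder 0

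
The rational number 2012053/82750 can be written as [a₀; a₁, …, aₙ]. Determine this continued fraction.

[24; 3, 5, 1, 2, 13, 3, 37]

Run the Euclidean algorithm, recording each quotient:
2012053 = 24·82750 + 26053, so a_0 = 24
82750 = 3·26053 + 4591, so a_1 = 3
26053 = 5·4591 + 3098, so a_2 = 5
4591 = 1·3098 + 1493, so a_3 = 1
3098 = 2·1493 + 112, so a_4 = 2
1493 = 13·112 + 37, so a_5 = 13
112 = 3·37 + 1, so a_6 = 3
37 = 37·1 + 0, so a_7 = 37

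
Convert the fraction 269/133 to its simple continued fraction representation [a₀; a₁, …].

[2; 44, 3]

Repeatedly divide and take the remainder:
269 ÷ 133 → quotient 2, remainder 3
133 ÷ 3 → quotient 44, remainder 1
3 ÷ 1 → quotient 3, remainder 0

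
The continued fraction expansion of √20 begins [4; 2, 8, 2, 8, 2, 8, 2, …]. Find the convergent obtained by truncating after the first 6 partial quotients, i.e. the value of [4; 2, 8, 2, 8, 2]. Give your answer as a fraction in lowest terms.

2889/646

Work from the innermost term outward:
Start with 2.
8 + 1/(2/1) = 8 + 1/2 = 17/2
2 + 1/(17/2) = 2 + 2/17 = 36/17
8 + 1/(36/17) = 8 + 17/36 = 305/36
2 + 1/(305/36) = 2 + 36/305 = 646/305
4 + 1/(646/305) = 4 + 305/646 = 2889/646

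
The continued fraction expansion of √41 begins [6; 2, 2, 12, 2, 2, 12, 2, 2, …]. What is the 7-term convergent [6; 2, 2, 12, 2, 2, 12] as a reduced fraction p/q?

Start with 12.
2 + 1/(12/1) = 2 + 1/12 = 25/12
2 + 1/(25/12) = 2 + 12/25 = 62/25
12 + 1/(62/25) = 12 + 25/62 = 769/62
2 + 1/(769/62) = 2 + 62/769 = 1600/769
2 + 1/(1600/769) = 2 + 769/1600 = 3969/1600
6 + 1/(3969/1600) = 6 + 1600/3969 = 25414/3969

25414/3969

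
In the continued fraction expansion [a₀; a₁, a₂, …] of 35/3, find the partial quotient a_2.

2

Repeatedly divide and take the remainder:
35 = 11·3 + 2, so a_0 = 11
3 = 1·2 + 1, so a_1 = 1
2 = 2·1 + 0, so a_2 = 2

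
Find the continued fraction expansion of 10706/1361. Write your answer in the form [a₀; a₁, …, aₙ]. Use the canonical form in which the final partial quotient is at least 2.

10706 = 7·1361 + 1179, so a_0 = 7
1361 = 1·1179 + 182, so a_1 = 1
1179 = 6·182 + 87, so a_2 = 6
182 = 2·87 + 8, so a_3 = 2
87 = 10·8 + 7, so a_4 = 10
8 = 1·7 + 1, so a_5 = 1
7 = 7·1 + 0, so a_6 = 7

[7; 1, 6, 2, 10, 1, 7]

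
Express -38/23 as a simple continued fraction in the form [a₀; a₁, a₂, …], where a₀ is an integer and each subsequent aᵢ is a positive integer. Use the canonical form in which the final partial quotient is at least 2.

⌊-38/23⌋ = -2, remainder 8
⌊23/8⌋ = 2, remainder 7
⌊8/7⌋ = 1, remainder 1
⌊7/1⌋ = 7, remainder 0

[-2; 2, 1, 7]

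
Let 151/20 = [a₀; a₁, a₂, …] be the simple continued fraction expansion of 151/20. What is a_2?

Run the Euclidean algorithm, recording each quotient:
151 ÷ 20 → quotient 7, remainder 11
20 ÷ 11 → quotient 1, remainder 9
11 ÷ 9 → quotient 1, remainder 2

1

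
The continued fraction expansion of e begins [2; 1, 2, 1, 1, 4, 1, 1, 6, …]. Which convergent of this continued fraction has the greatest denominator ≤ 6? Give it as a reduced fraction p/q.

List convergents until the denominator exceeds the bound:
a_0 = 2: 2/1  (≤ bound)
a_1 = 1: 3/1  (≤ bound)
a_2 = 2: 8/3  (≤ bound)
a_3 = 1: 11/4  (≤ bound)
a_4 = 1: 19/7  (> 6, stop)

11/4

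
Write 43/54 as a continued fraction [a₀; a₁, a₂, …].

Run the Euclidean algorithm, recording each quotient:
43 ÷ 54 → quotient 0, remainder 43
54 ÷ 43 → quotient 1, remainder 11
43 ÷ 11 → quotient 3, remainder 10
11 ÷ 10 → quotient 1, remainder 1
10 ÷ 1 → quotient 10, remainder 0

[0; 1, 3, 1, 10]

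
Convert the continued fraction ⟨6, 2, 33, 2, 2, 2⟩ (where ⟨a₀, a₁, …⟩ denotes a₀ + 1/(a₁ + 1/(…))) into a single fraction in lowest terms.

5285/814

Compute successive convergents:
a_0 = 6: 6/1
a_1 = 2: 13/2
a_2 = 33: 435/67
a_3 = 2: 883/136
a_4 = 2: 2201/339
a_5 = 2: 5285/814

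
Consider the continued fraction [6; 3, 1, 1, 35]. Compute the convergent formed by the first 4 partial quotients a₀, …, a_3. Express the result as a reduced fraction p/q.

Build up convergents one term at a time:
a_0 = 6: 6/1
a_1 = 3: 19/3
a_2 = 1: 25/4
a_3 = 1: 44/7

44/7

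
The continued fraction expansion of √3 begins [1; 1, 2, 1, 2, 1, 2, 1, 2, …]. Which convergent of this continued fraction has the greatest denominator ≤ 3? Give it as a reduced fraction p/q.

5/3

a_0 = 1: 1/1  (≤ bound)
a_1 = 1: 2/1  (≤ bound)
a_2 = 2: 5/3  (≤ bound)
a_3 = 1: 7/4  (> 3, stop)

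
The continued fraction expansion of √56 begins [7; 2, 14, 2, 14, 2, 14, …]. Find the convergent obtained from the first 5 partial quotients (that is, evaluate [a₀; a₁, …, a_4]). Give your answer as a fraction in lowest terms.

a_0 = 7: 7/1
a_1 = 2: 15/2
a_2 = 14: 217/29
a_3 = 2: 449/60
a_4 = 14: 6503/869

6503/869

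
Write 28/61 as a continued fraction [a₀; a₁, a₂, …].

Repeatedly divide and take the remainder:
28 = 0·61 + 28, so a_0 = 0
61 = 2·28 + 5, so a_1 = 2
28 = 5·5 + 3, so a_2 = 5
5 = 1·3 + 2, so a_3 = 1
3 = 1·2 + 1, so a_4 = 1
2 = 2·1 + 0, so a_5 = 2

[0; 2, 5, 1, 1, 2]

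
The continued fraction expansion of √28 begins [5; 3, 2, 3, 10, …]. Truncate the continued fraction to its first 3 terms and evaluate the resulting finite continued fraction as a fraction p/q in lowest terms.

Build up convergents one term at a time:
a_0 = 5: 5/1
a_1 = 3: 16/3
a_2 = 2: 37/7

37/7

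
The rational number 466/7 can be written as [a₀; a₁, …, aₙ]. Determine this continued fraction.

466 ÷ 7 → quotient 66, remainder 4
7 ÷ 4 → quotient 1, remainder 3
4 ÷ 3 → quotient 1, remainder 1
3 ÷ 1 → quotient 3, remainder 0

[66; 1, 1, 3]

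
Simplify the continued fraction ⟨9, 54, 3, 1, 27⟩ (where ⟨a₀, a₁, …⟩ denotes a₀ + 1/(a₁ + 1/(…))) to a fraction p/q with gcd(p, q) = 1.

54309/6022

a_0 = 9: 9/1
a_1 = 54: 487/54
a_2 = 3: 1470/163
a_3 = 1: 1957/217
a_4 = 27: 54309/6022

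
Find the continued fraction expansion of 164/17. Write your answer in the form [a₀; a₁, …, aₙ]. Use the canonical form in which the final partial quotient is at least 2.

164 = 9·17 + 11, so a_0 = 9
17 = 1·11 + 6, so a_1 = 1
11 = 1·6 + 5, so a_2 = 1
6 = 1·5 + 1, so a_3 = 1
5 = 5·1 + 0, so a_4 = 5

[9; 1, 1, 1, 5]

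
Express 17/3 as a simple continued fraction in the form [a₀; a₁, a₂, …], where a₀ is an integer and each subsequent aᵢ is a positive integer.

[5; 1, 2]

Apply division with remainder until the remainder is 0:
⌊17/3⌋ = 5, remainder 2
⌊3/2⌋ = 1, remainder 1
⌊2/1⌋ = 2, remainder 0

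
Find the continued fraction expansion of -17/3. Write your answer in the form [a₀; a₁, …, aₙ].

[-6; 3]

-17 = -6·3 + 1, so a_0 = -6
3 = 3·1 + 0, so a_1 = 3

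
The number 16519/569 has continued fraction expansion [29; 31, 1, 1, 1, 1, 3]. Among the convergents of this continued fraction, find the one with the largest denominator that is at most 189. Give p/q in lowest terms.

a_0 = 29: 29/1  (≤ bound)
a_1 = 31: 900/31  (≤ bound)
a_2 = 1: 929/32  (≤ bound)
a_3 = 1: 1829/63  (≤ bound)
a_4 = 1: 2758/95  (≤ bound)
a_5 = 1: 4587/158  (≤ bound)
a_6 = 3: 16519/569  (> 189, stop)

4587/158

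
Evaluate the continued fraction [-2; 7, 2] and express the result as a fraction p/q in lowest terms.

-28/15

Collapse the nested fraction from the inside out:
Start with 2.
7 + 1/(2/1) = 7 + 1/2 = 15/2
-2 + 1/(15/2) = -2 + 2/15 = -28/15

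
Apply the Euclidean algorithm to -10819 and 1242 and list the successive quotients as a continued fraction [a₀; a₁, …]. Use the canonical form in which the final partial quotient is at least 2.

[-9; 3, 2, 5, 1, 2, 4, 2]

-10819 ÷ 1242 → quotient -9, remainder 359
1242 ÷ 359 → quotient 3, remainder 165
359 ÷ 165 → quotient 2, remainder 29
165 ÷ 29 → quotient 5, remainder 20
29 ÷ 20 → quotient 1, remainder 9
20 ÷ 9 → quotient 2, remainder 2
9 ÷ 2 → quotient 4, remainder 1
2 ÷ 1 → quotient 2, remainder 0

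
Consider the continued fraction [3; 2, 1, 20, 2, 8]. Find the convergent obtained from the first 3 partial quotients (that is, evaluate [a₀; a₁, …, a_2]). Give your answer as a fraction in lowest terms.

10/3

Use the convergent recurrence hₖ = aₖ·hₖ₋₁ + hₖ₋₂ (and likewise for the denominators kₖ):
a_0 = 3: 3/1
a_1 = 2: 7/2
a_2 = 1: 10/3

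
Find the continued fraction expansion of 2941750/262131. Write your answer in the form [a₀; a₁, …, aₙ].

Repeatedly divide and take the remainder:
2941750 ÷ 262131 → quotient 11, remainder 58309
262131 ÷ 58309 → quotient 4, remainder 28895
58309 ÷ 28895 → quotient 2, remainder 519
28895 ÷ 519 → quotient 55, remainder 350
519 ÷ 350 → quotient 1, remainder 169
350 ÷ 169 → quotient 2, remainder 12
169 ÷ 12 → quotient 14, remainder 1
12 ÷ 1 → quotient 12, remainder 0

[11; 4, 2, 55, 1, 2, 14, 12]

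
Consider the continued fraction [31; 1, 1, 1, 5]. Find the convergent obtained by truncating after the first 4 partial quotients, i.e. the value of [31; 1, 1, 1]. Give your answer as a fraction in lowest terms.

95/3

Start with 1.
1 + 1/(1/1) = 1 + 1/1 = 2/1
1 + 1/(2/1) = 1 + 1/2 = 3/2
31 + 1/(3/2) = 31 + 2/3 = 95/3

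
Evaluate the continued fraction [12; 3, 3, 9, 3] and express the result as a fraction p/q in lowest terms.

Starting at the tail and folding back:
Start with 3.
9 + 1/(3/1) = 9 + 1/3 = 28/3
3 + 1/(28/3) = 3 + 3/28 = 87/28
3 + 1/(87/28) = 3 + 28/87 = 289/87
12 + 1/(289/87) = 12 + 87/289 = 3555/289

3555/289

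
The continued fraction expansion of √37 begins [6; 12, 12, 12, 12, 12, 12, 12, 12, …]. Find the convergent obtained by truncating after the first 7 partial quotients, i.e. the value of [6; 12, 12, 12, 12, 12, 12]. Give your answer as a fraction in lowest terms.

18798954/3090529

Build up convergents one term at a time:
a_0 = 6: 6/1
a_1 = 12: 73/12
a_2 = 12: 882/145
a_3 = 12: 10657/1752
a_4 = 12: 128766/21169
a_5 = 12: 1555849/255780
a_6 = 12: 18798954/3090529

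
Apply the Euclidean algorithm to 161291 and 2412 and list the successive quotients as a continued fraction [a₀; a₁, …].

[66; 1, 6, 1, 2, 2, 2, 18]

⌊161291/2412⌋ = 66, remainder 2099
⌊2412/2099⌋ = 1, remainder 313
⌊2099/313⌋ = 6, remainder 221
⌊313/221⌋ = 1, remainder 92
⌊221/92⌋ = 2, remainder 37
⌊92/37⌋ = 2, remainder 18
⌊37/18⌋ = 2, remainder 1
⌊18/1⌋ = 18, remainder 0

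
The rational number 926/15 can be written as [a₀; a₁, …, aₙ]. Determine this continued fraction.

[61; 1, 2, 1, 3]

Repeatedly divide and take the remainder:
926 ÷ 15 → quotient 61, remainder 11
15 ÷ 11 → quotient 1, remainder 4
11 ÷ 4 → quotient 2, remainder 3
4 ÷ 3 → quotient 1, remainder 1
3 ÷ 1 → quotient 3, remainder 0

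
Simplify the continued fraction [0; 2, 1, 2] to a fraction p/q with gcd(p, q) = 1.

a_0 = 0: 0/1
a_1 = 2: 1/2
a_2 = 1: 1/3
a_3 = 2: 3/8

3/8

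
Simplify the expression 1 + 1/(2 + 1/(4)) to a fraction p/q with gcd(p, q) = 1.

13/9

Start with 4.
2 + 1/(4/1) = 2 + 1/4 = 9/4
1 + 1/(9/4) = 1 + 4/9 = 13/9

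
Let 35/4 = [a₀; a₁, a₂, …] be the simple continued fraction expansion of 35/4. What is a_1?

1

⌊35/4⌋ = 8, remainder 3
⌊4/3⌋ = 1, remainder 1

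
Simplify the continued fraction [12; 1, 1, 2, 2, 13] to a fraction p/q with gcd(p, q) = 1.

Collapse the nested fraction from the inside out:
Start with 13.
2 + 1/(13/1) = 2 + 1/13 = 27/13
2 + 1/(27/13) = 2 + 13/27 = 67/27
1 + 1/(67/27) = 1 + 27/67 = 94/67
1 + 1/(94/67) = 1 + 67/94 = 161/94
12 + 1/(161/94) = 12 + 94/161 = 2026/161

2026/161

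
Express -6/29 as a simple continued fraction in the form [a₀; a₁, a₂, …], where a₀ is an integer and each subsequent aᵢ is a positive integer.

[-1; 1, 3, 1, 5]

⌊-6/29⌋ = -1, remainder 23
⌊29/23⌋ = 1, remainder 6
⌊23/6⌋ = 3, remainder 5
⌊6/5⌋ = 1, remainder 1
⌊5/1⌋ = 5, remainder 0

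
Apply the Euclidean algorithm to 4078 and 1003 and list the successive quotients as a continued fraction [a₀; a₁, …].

[4; 15, 5, 13]

⌊4078/1003⌋ = 4, remainder 66
⌊1003/66⌋ = 15, remainder 13
⌊66/13⌋ = 5, remainder 1
⌊13/1⌋ = 13, remainder 0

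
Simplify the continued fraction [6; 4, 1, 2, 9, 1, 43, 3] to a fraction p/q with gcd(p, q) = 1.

119572/19243

Collapse the nested fraction from the inside out:
Start with 3.
43 + 1/(3/1) = 43 + 1/3 = 130/3
1 + 1/(130/3) = 1 + 3/130 = 133/130
9 + 1/(133/130) = 9 + 130/133 = 1327/133
2 + 1/(1327/133) = 2 + 133/1327 = 2787/1327
1 + 1/(2787/1327) = 1 + 1327/2787 = 4114/2787
4 + 1/(4114/2787) = 4 + 2787/4114 = 19243/4114
6 + 1/(19243/4114) = 6 + 4114/19243 = 119572/19243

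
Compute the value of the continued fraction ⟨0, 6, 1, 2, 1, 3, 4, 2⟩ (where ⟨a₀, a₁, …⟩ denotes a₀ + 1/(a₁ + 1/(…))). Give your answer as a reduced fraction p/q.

a_0 = 0: 0/1
a_1 = 6: 1/6
a_2 = 1: 1/7
a_3 = 2: 3/20
a_4 = 1: 4/27
a_5 = 3: 15/101
a_6 = 4: 64/431
a_7 = 2: 143/963

143/963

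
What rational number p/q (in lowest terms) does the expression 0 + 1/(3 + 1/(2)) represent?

a_0 = 0: 0/1
a_1 = 3: 1/3
a_2 = 2: 2/7

2/7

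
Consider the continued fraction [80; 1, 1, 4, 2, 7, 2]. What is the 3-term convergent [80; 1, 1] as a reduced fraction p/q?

Build up convergents one term at a time:
a_0 = 80: 80/1
a_1 = 1: 81/1
a_2 = 1: 161/2

161/2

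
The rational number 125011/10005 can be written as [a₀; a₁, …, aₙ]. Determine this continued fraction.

[12; 2, 48, 14, 1, 2, 2]

Repeatedly divide and take the remainder:
125011 = 12·10005 + 4951, so a_0 = 12
10005 = 2·4951 + 103, so a_1 = 2
4951 = 48·103 + 7, so a_2 = 48
103 = 14·7 + 5, so a_3 = 14
7 = 1·5 + 2, so a_4 = 1
5 = 2·2 + 1, so a_5 = 2
2 = 2·1 + 0, so a_6 = 2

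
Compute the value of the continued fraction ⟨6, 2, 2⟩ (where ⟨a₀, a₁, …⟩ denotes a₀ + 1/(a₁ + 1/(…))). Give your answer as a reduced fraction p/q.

Compute successive convergents:
a_0 = 6: 6/1
a_1 = 2: 13/2
a_2 = 2: 32/5

32/5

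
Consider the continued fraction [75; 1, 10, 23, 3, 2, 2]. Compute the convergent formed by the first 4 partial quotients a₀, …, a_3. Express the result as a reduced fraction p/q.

Start with 23.
10 + 1/(23/1) = 10 + 1/23 = 231/23
1 + 1/(231/23) = 1 + 23/231 = 254/231
75 + 1/(254/231) = 75 + 231/254 = 19281/254

19281/254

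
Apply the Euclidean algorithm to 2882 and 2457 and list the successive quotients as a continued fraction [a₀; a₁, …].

[1; 5, 1, 3, 1, 1, 3, 13]

⌊2882/2457⌋ = 1, remainder 425
⌊2457/425⌋ = 5, remainder 332
⌊425/332⌋ = 1, remainder 93
⌊332/93⌋ = 3, remainder 53
⌊93/53⌋ = 1, remainder 40
⌊53/40⌋ = 1, remainder 13
⌊40/13⌋ = 3, remainder 1
⌊13/1⌋ = 13, remainder 0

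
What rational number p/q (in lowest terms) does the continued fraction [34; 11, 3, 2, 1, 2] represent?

10397/305

Start with 2.
1 + 1/(2/1) = 1 + 1/2 = 3/2
2 + 1/(3/2) = 2 + 2/3 = 8/3
3 + 1/(8/3) = 3 + 3/8 = 27/8
11 + 1/(27/8) = 11 + 8/27 = 305/27
34 + 1/(305/27) = 34 + 27/305 = 10397/305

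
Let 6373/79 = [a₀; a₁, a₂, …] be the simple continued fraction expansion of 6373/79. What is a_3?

26

6373 = 80·79 + 53, so a_0 = 80
79 = 1·53 + 26, so a_1 = 1
53 = 2·26 + 1, so a_2 = 2
26 = 26·1 + 0, so a_3 = 26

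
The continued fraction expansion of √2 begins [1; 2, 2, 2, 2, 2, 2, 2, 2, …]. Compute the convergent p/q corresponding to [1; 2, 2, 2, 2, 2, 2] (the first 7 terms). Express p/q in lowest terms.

a_0 = 1: 1/1
a_1 = 2: 3/2
a_2 = 2: 7/5
a_3 = 2: 17/12
a_4 = 2: 41/29
a_5 = 2: 99/70
a_6 = 2: 239/169

239/169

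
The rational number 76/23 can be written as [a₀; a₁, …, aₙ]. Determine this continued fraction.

Apply division with remainder until the remainder is 0:
76 ÷ 23 → quotient 3, remainder 7
23 ÷ 7 → quotient 3, remainder 2
7 ÷ 2 → quotient 3, remainder 1
2 ÷ 1 → quotient 2, remainder 0

[3; 3, 3, 2]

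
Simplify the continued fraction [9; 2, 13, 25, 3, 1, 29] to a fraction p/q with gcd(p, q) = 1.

771541/81373

a_0 = 9: 9/1
a_1 = 2: 19/2
a_2 = 13: 256/27
a_3 = 25: 6419/677
a_4 = 3: 19513/2058
a_5 = 1: 25932/2735
a_6 = 29: 771541/81373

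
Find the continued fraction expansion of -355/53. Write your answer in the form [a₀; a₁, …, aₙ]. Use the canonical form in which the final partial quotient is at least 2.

[-7; 3, 3, 5]

Repeatedly divide and take the remainder:
-355 ÷ 53 → quotient -7, remainder 16
53 ÷ 16 → quotient 3, remainder 5
16 ÷ 5 → quotient 3, remainder 1
5 ÷ 1 → quotient 5, remainder 0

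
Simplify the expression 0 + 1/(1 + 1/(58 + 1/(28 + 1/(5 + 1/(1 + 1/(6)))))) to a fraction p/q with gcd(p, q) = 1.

Start with 6.
1 + 1/(6/1) = 1 + 1/6 = 7/6
5 + 1/(7/6) = 5 + 6/7 = 41/7
28 + 1/(41/7) = 28 + 7/41 = 1155/41
58 + 1/(1155/41) = 58 + 41/1155 = 67031/1155
1 + 1/(67031/1155) = 1 + 1155/67031 = 68186/67031
0 + 1/(68186/67031) = 0 + 67031/68186 = 67031/68186

67031/68186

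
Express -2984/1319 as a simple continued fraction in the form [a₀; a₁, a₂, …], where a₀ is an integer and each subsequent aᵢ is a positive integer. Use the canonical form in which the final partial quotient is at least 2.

[-3; 1, 2, 1, 4, 3, 10, 2]

-2984 = -3·1319 + 973, so a_0 = -3
1319 = 1·973 + 346, so a_1 = 1
973 = 2·346 + 281, so a_2 = 2
346 = 1·281 + 65, so a_3 = 1
281 = 4·65 + 21, so a_4 = 4
65 = 3·21 + 2, so a_5 = 3
21 = 10·2 + 1, so a_6 = 10
2 = 2·1 + 0, so a_7 = 2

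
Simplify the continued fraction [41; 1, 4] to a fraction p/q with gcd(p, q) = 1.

209/5

Start with 4.
1 + 1/(4/1) = 1 + 1/4 = 5/4
41 + 1/(5/4) = 41 + 4/5 = 209/5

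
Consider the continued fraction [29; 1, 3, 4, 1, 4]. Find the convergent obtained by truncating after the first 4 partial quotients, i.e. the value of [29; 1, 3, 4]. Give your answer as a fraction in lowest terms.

506/17

Start with 4.
3 + 1/(4/1) = 3 + 1/4 = 13/4
1 + 1/(13/4) = 1 + 4/13 = 17/13
29 + 1/(17/13) = 29 + 13/17 = 506/17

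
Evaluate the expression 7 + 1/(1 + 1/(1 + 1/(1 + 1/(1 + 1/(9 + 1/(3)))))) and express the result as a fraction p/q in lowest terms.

Start with 3.
9 + 1/(3/1) = 9 + 1/3 = 28/3
1 + 1/(28/3) = 1 + 3/28 = 31/28
1 + 1/(31/28) = 1 + 28/31 = 59/31
1 + 1/(59/31) = 1 + 31/59 = 90/59
1 + 1/(90/59) = 1 + 59/90 = 149/90
7 + 1/(149/90) = 7 + 90/149 = 1133/149

1133/149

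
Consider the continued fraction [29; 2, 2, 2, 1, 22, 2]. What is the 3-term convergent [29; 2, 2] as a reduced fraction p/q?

147/5

Work from the innermost term outward:
Start with 2.
2 + 1/(2/1) = 2 + 1/2 = 5/2
29 + 1/(5/2) = 29 + 2/5 = 147/5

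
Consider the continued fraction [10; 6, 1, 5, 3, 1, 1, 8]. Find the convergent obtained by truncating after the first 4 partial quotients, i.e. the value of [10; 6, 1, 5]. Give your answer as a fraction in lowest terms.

416/41

Start with 5.
1 + 1/(5/1) = 1 + 1/5 = 6/5
6 + 1/(6/5) = 6 + 5/6 = 41/6
10 + 1/(41/6) = 10 + 6/41 = 416/41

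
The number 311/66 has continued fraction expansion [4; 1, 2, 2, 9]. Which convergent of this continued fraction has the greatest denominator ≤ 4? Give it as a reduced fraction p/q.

14/3

a_0 = 4: 4/1  (≤ bound)
a_1 = 1: 5/1  (≤ bound)
a_2 = 2: 14/3  (≤ bound)
a_3 = 2: 33/7  (> 4, stop)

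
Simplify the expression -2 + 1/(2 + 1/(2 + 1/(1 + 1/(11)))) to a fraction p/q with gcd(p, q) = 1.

-129/82

Start with 11.
1 + 1/(11/1) = 1 + 1/11 = 12/11
2 + 1/(12/11) = 2 + 11/12 = 35/12
2 + 1/(35/12) = 2 + 12/35 = 82/35
-2 + 1/(82/35) = -2 + 35/82 = -129/82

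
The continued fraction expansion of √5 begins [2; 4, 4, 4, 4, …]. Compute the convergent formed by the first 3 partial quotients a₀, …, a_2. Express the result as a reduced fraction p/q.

38/17

Collapse the nested fraction from the inside out:
Start with 4.
4 + 1/(4/1) = 4 + 1/4 = 17/4
2 + 1/(17/4) = 2 + 4/17 = 38/17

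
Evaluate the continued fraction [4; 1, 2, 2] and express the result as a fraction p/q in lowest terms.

a_0 = 4: 4/1
a_1 = 1: 5/1
a_2 = 2: 14/3
a_3 = 2: 33/7

33/7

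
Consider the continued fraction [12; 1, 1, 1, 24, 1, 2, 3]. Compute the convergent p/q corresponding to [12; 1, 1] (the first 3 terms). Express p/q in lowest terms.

25/2

a_0 = 12: 12/1
a_1 = 1: 13/1
a_2 = 1: 25/2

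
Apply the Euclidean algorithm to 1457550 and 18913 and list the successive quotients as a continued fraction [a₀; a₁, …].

[77; 15, 7, 59, 3]

Run the Euclidean algorithm, recording each quotient:
⌊1457550/18913⌋ = 77, remainder 1249
⌊18913/1249⌋ = 15, remainder 178
⌊1249/178⌋ = 7, remainder 3
⌊178/3⌋ = 59, remainder 1
⌊3/1⌋ = 3, remainder 0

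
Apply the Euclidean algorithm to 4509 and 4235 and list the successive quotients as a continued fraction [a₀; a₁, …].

4509 = 1·4235 + 274, so a_0 = 1
4235 = 15·274 + 125, so a_1 = 15
274 = 2·125 + 24, so a_2 = 2
125 = 5·24 + 5, so a_3 = 5
24 = 4·5 + 4, so a_4 = 4
5 = 1·4 + 1, so a_5 = 1
4 = 4·1 + 0, so a_6 = 4

[1; 15, 2, 5, 4, 1, 4]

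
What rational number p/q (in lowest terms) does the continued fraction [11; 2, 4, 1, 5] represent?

733/64

Start with 5.
1 + 1/(5/1) = 1 + 1/5 = 6/5
4 + 1/(6/5) = 4 + 5/6 = 29/6
2 + 1/(29/6) = 2 + 6/29 = 64/29
11 + 1/(64/29) = 11 + 29/64 = 733/64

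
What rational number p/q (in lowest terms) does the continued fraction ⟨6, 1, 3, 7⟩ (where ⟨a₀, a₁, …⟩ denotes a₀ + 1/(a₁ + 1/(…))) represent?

196/29

Starting at the tail and folding back:
Start with 7.
3 + 1/(7/1) = 3 + 1/7 = 22/7
1 + 1/(22/7) = 1 + 7/22 = 29/22
6 + 1/(29/22) = 6 + 22/29 = 196/29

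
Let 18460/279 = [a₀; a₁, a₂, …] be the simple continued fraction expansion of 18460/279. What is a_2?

15

18460 = 66·279 + 46, so a_0 = 66
279 = 6·46 + 3, so a_1 = 6
46 = 15·3 + 1, so a_2 = 15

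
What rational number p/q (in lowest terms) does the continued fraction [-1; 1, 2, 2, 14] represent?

-29/101

Start with 14.
2 + 1/(14/1) = 2 + 1/14 = 29/14
2 + 1/(29/14) = 2 + 14/29 = 72/29
1 + 1/(72/29) = 1 + 29/72 = 101/72
-1 + 1/(101/72) = -1 + 72/101 = -29/101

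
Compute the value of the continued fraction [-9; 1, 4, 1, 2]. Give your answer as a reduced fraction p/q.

Build up convergents one term at a time:
a_0 = -9: -9/1
a_1 = 1: -8/1
a_2 = 4: -41/5
a_3 = 1: -49/6
a_4 = 2: -139/17

-139/17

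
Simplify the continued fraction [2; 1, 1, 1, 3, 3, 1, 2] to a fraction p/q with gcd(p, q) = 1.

343/130

Compute successive convergents:
a_0 = 2: 2/1
a_1 = 1: 3/1
a_2 = 1: 5/2
a_3 = 1: 8/3
a_4 = 3: 29/11
a_5 = 3: 95/36
a_6 = 1: 124/47
a_7 = 2: 343/130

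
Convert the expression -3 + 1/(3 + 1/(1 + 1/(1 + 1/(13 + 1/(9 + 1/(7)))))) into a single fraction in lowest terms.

-16645/6129

Start with 7.
9 + 1/(7/1) = 9 + 1/7 = 64/7
13 + 1/(64/7) = 13 + 7/64 = 839/64
1 + 1/(839/64) = 1 + 64/839 = 903/839
1 + 1/(903/839) = 1 + 839/903 = 1742/903
3 + 1/(1742/903) = 3 + 903/1742 = 6129/1742
-3 + 1/(6129/1742) = -3 + 1742/6129 = -16645/6129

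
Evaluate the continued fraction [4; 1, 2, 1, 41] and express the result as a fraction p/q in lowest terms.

a_0 = 4: 4/1
a_1 = 1: 5/1
a_2 = 2: 14/3
a_3 = 1: 19/4
a_4 = 41: 793/167

793/167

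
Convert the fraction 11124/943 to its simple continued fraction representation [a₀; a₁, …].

[11; 1, 3, 1, 10, 3, 2, 2]

Repeatedly divide and take the remainder:
11124 = 11·943 + 751, so a_0 = 11
943 = 1·751 + 192, so a_1 = 1
751 = 3·192 + 175, so a_2 = 3
192 = 1·175 + 17, so a_3 = 1
175 = 10·17 + 5, so a_4 = 10
17 = 3·5 + 2, so a_5 = 3
5 = 2·2 + 1, so a_6 = 2
2 = 2·1 + 0, so a_7 = 2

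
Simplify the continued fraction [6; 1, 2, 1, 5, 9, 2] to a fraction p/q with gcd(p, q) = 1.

2999/445

a_0 = 6: 6/1
a_1 = 1: 7/1
a_2 = 2: 20/3
a_3 = 1: 27/4
a_4 = 5: 155/23
a_5 = 9: 1422/211
a_6 = 2: 2999/445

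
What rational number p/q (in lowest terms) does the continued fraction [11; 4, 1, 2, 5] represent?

841/75

Start with 5.
2 + 1/(5/1) = 2 + 1/5 = 11/5
1 + 1/(11/5) = 1 + 5/11 = 16/11
4 + 1/(16/11) = 4 + 11/16 = 75/16
11 + 1/(75/16) = 11 + 16/75 = 841/75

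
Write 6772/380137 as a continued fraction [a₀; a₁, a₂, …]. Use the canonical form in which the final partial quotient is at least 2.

Run the Euclidean algorithm, recording each quotient:
⌊6772/380137⌋ = 0, remainder 6772
⌊380137/6772⌋ = 56, remainder 905
⌊6772/905⌋ = 7, remainder 437
⌊905/437⌋ = 2, remainder 31
⌊437/31⌋ = 14, remainder 3
⌊31/3⌋ = 10, remainder 1
⌊3/1⌋ = 3, remainder 0

[0; 56, 7, 2, 14, 10, 3]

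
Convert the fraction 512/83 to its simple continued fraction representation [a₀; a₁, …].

[6; 5, 1, 13]

⌊512/83⌋ = 6, remainder 14
⌊83/14⌋ = 5, remainder 13
⌊14/13⌋ = 1, remainder 1
⌊13/1⌋ = 13, remainder 0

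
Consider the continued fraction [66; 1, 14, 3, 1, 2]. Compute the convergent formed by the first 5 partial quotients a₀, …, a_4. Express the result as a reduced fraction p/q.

4083/61

a_0 = 66: 66/1
a_1 = 1: 67/1
a_2 = 14: 1004/15
a_3 = 3: 3079/46
a_4 = 1: 4083/61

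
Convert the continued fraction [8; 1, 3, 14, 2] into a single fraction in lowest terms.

1033/118

Compute successive convergents:
a_0 = 8: 8/1
a_1 = 1: 9/1
a_2 = 3: 35/4
a_3 = 14: 499/57
a_4 = 2: 1033/118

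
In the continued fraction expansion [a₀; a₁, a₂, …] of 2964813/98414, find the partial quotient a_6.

1

2964813 ÷ 98414 → quotient 30, remainder 12393
98414 ÷ 12393 → quotient 7, remainder 11663
12393 ÷ 11663 → quotient 1, remainder 730
11663 ÷ 730 → quotient 15, remainder 713
730 ÷ 713 → quotient 1, remainder 17
713 ÷ 17 → quotient 41, remainder 16
17 ÷ 16 → quotient 1, remainder 1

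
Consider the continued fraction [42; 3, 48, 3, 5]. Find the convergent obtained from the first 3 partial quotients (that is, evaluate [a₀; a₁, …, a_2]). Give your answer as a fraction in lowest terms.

a_0 = 42: 42/1
a_1 = 3: 127/3
a_2 = 48: 6138/145

6138/145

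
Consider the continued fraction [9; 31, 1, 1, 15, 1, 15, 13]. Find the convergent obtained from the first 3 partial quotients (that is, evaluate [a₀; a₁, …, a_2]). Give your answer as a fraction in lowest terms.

Start with 1.
31 + 1/(1/1) = 31 + 1/1 = 32/1
9 + 1/(32/1) = 9 + 1/32 = 289/32

289/32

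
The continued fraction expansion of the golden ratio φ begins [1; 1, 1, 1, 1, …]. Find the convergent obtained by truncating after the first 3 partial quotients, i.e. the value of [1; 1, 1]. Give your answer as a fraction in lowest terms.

3/2

a_0 = 1: 1/1
a_1 = 1: 2/1
a_2 = 1: 3/2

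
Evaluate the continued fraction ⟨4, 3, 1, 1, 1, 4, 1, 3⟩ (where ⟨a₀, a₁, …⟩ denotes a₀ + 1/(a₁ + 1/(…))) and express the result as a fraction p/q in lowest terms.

1013/237

a_0 = 4: 4/1
a_1 = 3: 13/3
a_2 = 1: 17/4
a_3 = 1: 30/7
a_4 = 1: 47/11
a_5 = 4: 218/51
a_6 = 1: 265/62
a_7 = 3: 1013/237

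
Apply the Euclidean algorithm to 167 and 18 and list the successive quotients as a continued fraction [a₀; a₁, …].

167 ÷ 18 → quotient 9, remainder 5
18 ÷ 5 → quotient 3, remainder 3
5 ÷ 3 → quotient 1, remainder 2
3 ÷ 2 → quotient 1, remainder 1
2 ÷ 1 → quotient 2, remainder 0

[9; 3, 1, 1, 2]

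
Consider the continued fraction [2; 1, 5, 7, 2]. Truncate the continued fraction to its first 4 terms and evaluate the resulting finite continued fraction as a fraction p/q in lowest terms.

Build up convergents one term at a time:
a_0 = 2: 2/1
a_1 = 1: 3/1
a_2 = 5: 17/6
a_3 = 7: 122/43

122/43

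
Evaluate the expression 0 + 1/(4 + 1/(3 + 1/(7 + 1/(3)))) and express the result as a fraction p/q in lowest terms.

69/298

Compute successive convergents:
a_0 = 0: 0/1
a_1 = 4: 1/4
a_2 = 3: 3/13
a_3 = 7: 22/95
a_4 = 3: 69/298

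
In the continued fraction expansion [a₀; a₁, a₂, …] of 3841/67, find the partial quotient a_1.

3

⌊3841/67⌋ = 57, remainder 22
⌊67/22⌋ = 3, remainder 1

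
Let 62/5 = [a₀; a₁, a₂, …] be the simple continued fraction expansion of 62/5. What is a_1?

2

Apply division with remainder until the remainder is 0:
62 ÷ 5 → quotient 12, remainder 2
5 ÷ 2 → quotient 2, remainder 1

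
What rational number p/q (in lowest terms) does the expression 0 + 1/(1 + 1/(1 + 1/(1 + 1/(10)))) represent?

21/32

Start with 10.
1 + 1/(10/1) = 1 + 1/10 = 11/10
1 + 1/(11/10) = 1 + 10/11 = 21/11
1 + 1/(21/11) = 1 + 11/21 = 32/21
0 + 1/(32/21) = 0 + 21/32 = 21/32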